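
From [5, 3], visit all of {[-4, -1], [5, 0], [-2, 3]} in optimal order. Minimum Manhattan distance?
19
(one optimal route: (5, 3) → (5, 0) → (-4, -1) → (-2, 3))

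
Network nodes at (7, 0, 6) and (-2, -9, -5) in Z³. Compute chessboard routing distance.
11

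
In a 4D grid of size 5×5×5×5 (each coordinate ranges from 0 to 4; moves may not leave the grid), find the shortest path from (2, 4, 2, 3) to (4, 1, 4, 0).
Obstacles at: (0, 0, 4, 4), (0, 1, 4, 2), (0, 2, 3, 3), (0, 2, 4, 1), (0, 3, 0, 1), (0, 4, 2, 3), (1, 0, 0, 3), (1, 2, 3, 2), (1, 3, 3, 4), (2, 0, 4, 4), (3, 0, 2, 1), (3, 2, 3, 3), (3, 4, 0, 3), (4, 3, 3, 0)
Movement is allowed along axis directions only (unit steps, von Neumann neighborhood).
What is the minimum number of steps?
10
(one shortest path: (2, 4, 2, 3) → (3, 4, 2, 3) → (4, 4, 2, 3) → (4, 3, 2, 3) → (4, 2, 2, 3) → (4, 1, 2, 3) → (4, 1, 3, 3) → (4, 1, 4, 3) → (4, 1, 4, 2) → (4, 1, 4, 1) → (4, 1, 4, 0))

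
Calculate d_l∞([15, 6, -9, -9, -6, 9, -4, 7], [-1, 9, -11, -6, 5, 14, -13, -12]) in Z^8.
19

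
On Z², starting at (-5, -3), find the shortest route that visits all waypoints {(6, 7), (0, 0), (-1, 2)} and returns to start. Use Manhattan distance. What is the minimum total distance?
42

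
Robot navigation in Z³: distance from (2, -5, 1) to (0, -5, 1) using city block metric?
2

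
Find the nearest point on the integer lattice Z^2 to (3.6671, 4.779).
(4, 5)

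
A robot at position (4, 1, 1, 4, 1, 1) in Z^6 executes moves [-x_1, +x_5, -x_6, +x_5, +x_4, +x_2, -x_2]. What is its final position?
(3, 1, 1, 5, 3, 0)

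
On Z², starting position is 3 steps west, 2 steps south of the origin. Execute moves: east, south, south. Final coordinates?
(-2, -4)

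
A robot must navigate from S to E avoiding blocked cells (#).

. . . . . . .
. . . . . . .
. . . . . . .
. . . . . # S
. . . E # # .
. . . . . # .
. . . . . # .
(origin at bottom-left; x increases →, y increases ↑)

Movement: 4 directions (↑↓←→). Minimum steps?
6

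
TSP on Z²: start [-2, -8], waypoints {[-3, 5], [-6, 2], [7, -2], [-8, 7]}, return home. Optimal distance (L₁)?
60
(one optimal route: (-2, -8) → (-3, 5) → (-8, 7) → (-6, 2) → (7, -2) → (-2, -8))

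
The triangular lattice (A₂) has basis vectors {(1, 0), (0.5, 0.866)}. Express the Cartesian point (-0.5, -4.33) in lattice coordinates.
2b₁ - 5b₂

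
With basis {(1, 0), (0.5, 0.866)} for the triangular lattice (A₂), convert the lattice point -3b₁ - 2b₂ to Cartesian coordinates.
(-4, -1.732)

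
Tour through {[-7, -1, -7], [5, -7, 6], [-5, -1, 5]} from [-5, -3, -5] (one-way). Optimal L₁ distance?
37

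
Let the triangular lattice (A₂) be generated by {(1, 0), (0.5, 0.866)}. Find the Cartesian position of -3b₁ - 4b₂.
(-5, -3.464)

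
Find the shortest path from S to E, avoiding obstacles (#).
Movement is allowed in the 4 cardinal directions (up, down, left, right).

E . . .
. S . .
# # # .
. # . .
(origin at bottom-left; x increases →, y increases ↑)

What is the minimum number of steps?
2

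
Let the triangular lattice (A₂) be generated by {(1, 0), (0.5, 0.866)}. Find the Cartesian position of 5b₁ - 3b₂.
(3.5, -2.598)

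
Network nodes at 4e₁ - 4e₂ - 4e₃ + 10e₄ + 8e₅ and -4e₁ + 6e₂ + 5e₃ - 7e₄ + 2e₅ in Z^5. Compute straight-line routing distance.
23.8747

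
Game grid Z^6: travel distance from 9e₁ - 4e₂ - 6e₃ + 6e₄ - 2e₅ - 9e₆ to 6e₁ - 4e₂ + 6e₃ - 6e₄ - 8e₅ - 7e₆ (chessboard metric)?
12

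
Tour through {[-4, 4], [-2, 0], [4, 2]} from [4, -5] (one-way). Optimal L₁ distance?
21
(one optimal route: (4, -5) → (4, 2) → (-2, 0) → (-4, 4))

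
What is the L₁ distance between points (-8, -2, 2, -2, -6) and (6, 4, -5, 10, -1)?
44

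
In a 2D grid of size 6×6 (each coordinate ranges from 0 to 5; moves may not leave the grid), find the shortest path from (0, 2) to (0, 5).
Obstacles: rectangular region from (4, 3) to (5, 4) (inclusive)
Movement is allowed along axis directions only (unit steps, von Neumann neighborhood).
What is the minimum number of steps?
3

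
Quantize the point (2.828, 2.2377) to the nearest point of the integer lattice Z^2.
(3, 2)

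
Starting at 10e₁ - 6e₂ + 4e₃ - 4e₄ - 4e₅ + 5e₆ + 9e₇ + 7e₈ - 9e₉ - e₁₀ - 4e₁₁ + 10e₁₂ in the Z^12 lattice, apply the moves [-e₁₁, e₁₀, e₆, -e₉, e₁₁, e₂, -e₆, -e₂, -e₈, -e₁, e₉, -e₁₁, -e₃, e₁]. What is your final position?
(10, -6, 3, -4, -4, 5, 9, 6, -9, 0, -5, 10)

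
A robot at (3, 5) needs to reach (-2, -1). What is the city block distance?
11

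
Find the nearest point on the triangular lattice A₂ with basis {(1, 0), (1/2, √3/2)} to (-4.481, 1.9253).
(-4, 1.732)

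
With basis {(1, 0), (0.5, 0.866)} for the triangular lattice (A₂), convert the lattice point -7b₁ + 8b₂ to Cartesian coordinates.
(-3, 6.928)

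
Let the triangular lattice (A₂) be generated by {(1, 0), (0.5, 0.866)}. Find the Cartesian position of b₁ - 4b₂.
(-1, -3.464)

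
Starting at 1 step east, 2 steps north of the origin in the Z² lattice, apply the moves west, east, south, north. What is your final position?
(1, 2)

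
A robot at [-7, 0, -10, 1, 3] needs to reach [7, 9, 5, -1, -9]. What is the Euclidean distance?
25.4951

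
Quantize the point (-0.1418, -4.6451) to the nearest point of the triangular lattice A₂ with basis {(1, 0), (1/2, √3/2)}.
(-0.5, -4.33)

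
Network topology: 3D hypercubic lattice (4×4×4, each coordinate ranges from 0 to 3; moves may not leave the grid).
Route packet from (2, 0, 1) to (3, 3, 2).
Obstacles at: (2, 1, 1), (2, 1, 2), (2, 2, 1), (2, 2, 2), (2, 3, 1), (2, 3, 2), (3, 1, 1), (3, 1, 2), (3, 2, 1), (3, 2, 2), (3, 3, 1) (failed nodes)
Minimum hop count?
7
(one shortest path: (2, 0, 1) → (3, 0, 1) → (3, 0, 2) → (3, 0, 3) → (3, 1, 3) → (3, 2, 3) → (3, 3, 3) → (3, 3, 2))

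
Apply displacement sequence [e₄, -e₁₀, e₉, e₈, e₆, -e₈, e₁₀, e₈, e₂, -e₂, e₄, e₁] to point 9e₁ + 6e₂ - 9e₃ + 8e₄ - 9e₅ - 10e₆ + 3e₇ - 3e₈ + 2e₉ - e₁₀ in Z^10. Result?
(10, 6, -9, 10, -9, -9, 3, -2, 3, -1)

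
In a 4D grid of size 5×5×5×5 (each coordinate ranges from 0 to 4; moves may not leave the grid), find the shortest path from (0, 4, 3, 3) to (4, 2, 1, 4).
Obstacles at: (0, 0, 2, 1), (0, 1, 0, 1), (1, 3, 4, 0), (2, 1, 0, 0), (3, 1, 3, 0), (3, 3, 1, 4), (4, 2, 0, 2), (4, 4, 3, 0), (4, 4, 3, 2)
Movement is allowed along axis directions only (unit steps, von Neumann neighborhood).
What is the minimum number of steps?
9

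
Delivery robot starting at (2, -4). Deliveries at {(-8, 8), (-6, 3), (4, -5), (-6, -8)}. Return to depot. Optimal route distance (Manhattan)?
56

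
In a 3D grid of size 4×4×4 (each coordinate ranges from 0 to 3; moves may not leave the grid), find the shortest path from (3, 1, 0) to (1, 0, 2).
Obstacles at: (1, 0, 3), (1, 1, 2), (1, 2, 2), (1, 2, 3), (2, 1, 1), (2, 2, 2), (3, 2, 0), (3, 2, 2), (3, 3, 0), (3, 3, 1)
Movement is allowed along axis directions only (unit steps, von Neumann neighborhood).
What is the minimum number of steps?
5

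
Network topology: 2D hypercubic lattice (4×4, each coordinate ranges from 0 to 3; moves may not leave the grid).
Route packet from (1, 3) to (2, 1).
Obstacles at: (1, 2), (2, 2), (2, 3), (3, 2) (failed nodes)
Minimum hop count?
5
(one shortest path: (1, 3) → (0, 3) → (0, 2) → (0, 1) → (1, 1) → (2, 1))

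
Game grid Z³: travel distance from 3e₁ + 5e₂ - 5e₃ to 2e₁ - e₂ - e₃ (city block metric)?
11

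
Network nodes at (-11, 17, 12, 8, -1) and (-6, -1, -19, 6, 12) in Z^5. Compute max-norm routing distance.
31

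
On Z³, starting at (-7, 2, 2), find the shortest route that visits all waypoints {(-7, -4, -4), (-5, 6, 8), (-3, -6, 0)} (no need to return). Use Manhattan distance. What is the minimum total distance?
44
(one optimal route: (-7, 2, 2) → (-7, -4, -4) → (-3, -6, 0) → (-5, 6, 8))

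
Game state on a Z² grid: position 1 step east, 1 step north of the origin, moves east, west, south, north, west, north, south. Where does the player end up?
(0, 1)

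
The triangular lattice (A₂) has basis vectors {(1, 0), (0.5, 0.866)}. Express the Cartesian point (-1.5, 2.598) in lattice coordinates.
-3b₁ + 3b₂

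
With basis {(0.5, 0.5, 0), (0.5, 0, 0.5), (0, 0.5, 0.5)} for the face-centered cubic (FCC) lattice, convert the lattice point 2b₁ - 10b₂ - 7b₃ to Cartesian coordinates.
(-4, -2.5, -8.5)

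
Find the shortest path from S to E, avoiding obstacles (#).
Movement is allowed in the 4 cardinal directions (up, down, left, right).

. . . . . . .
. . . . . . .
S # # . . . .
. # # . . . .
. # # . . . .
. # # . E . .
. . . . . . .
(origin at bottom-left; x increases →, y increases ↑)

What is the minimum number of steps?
9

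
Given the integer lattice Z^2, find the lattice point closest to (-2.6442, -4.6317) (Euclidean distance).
(-3, -5)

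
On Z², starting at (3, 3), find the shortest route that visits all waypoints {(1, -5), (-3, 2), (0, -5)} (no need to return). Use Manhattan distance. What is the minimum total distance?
18
(one optimal route: (3, 3) → (-3, 2) → (0, -5) → (1, -5))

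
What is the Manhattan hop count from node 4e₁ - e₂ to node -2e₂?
5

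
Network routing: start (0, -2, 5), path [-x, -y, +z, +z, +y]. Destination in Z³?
(-1, -2, 7)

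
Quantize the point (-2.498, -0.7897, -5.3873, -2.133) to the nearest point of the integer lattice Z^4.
(-2, -1, -5, -2)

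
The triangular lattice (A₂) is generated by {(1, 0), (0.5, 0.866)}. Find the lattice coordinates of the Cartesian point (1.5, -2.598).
3b₁ - 3b₂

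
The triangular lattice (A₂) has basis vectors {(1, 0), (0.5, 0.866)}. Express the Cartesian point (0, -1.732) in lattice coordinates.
b₁ - 2b₂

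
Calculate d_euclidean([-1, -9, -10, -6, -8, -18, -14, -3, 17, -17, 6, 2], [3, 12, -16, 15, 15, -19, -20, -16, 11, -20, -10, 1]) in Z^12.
44.3959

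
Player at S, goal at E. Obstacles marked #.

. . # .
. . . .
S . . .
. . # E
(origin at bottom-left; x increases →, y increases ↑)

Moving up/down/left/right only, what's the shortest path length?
4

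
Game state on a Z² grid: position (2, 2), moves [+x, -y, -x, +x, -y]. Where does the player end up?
(3, 0)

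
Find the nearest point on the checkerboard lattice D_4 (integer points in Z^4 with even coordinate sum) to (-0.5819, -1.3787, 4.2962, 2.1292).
(-1, -1, 4, 2)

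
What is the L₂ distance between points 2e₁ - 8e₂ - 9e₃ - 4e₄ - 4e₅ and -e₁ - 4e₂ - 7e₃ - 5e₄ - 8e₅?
6.78233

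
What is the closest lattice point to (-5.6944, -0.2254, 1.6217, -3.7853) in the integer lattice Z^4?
(-6, 0, 2, -4)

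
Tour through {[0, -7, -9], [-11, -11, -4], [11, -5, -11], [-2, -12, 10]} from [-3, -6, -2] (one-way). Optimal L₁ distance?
78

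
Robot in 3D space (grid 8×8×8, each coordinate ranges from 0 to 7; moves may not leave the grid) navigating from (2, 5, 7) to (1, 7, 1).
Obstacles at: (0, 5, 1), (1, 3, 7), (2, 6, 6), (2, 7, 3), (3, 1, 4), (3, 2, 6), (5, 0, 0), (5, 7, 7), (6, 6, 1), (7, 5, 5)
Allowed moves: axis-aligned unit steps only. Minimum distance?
9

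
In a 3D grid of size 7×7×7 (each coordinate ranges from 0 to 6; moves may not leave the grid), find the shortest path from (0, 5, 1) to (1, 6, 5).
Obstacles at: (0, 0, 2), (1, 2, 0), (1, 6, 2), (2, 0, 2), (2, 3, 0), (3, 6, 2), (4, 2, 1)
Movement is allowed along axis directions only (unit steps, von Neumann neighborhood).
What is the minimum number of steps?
6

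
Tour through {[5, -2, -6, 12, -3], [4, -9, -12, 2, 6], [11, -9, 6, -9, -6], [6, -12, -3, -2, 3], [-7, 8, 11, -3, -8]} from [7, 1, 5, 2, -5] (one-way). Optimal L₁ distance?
163
(one optimal route: (7, 1, 5, 2, -5) → (5, -2, -6, 12, -3) → (4, -9, -12, 2, 6) → (6, -12, -3, -2, 3) → (11, -9, 6, -9, -6) → (-7, 8, 11, -3, -8))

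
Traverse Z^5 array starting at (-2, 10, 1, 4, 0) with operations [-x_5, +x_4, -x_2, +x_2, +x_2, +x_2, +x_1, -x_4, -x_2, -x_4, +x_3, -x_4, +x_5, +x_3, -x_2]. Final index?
(-1, 10, 3, 2, 0)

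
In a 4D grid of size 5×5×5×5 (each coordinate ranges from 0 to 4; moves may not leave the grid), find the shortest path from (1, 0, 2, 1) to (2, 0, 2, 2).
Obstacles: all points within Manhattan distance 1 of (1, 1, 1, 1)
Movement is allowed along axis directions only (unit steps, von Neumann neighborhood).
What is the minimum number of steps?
2
(one shortest path: (1, 0, 2, 1) → (2, 0, 2, 1) → (2, 0, 2, 2))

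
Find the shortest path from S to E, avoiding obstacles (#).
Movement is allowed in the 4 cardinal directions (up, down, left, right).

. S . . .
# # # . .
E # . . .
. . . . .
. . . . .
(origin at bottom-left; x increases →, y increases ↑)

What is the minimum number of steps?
9
(one shortest path: (1, 4) → (2, 4) → (3, 4) → (3, 3) → (3, 2) → (2, 2) → (2, 1) → (1, 1) → (0, 1) → (0, 2))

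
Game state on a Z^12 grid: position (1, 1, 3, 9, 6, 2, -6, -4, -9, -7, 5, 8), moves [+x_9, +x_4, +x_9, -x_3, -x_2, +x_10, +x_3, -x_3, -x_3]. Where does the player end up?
(1, 0, 1, 10, 6, 2, -6, -4, -7, -6, 5, 8)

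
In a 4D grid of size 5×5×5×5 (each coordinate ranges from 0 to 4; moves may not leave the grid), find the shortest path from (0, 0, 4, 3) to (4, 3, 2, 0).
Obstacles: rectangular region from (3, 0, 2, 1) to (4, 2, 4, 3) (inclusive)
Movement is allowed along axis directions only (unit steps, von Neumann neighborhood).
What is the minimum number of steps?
12
(one shortest path: (0, 0, 4, 3) → (1, 0, 4, 3) → (2, 0, 4, 3) → (2, 1, 4, 3) → (2, 2, 4, 3) → (2, 3, 4, 3) → (3, 3, 4, 3) → (4, 3, 4, 3) → (4, 3, 3, 3) → (4, 3, 2, 3) → (4, 3, 2, 2) → (4, 3, 2, 1) → (4, 3, 2, 0))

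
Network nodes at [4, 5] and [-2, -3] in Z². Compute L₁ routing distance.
14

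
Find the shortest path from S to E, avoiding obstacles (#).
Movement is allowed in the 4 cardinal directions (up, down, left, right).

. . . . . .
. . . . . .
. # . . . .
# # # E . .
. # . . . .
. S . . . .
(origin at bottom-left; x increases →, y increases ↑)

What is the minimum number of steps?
4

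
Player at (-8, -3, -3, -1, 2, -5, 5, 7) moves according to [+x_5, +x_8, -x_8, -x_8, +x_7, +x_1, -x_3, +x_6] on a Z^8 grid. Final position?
(-7, -3, -4, -1, 3, -4, 6, 6)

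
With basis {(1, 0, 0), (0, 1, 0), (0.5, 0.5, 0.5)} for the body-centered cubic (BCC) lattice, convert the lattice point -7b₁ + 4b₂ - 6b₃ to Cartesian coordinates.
(-10, 1, -3)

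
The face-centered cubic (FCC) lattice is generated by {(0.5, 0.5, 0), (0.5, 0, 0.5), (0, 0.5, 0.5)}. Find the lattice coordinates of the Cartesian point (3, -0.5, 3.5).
-b₁ + 7b₂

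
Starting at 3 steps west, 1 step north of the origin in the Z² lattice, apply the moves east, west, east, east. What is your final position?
(-1, 1)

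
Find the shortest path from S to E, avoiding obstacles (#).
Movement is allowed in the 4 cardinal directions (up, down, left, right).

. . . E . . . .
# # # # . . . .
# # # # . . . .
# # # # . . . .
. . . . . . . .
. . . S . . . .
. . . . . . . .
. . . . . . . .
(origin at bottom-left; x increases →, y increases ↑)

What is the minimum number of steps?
7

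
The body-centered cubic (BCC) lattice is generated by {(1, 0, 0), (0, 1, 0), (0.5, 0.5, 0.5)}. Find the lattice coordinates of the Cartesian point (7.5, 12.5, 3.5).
4b₁ + 9b₂ + 7b₃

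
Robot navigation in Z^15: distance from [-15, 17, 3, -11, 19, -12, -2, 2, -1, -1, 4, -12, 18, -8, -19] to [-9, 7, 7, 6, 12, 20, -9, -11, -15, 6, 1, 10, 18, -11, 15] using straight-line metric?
60.291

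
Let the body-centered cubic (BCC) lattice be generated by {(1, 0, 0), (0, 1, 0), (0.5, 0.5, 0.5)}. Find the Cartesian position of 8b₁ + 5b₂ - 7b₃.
(4.5, 1.5, -3.5)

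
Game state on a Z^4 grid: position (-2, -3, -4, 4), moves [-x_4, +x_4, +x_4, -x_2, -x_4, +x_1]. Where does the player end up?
(-1, -4, -4, 4)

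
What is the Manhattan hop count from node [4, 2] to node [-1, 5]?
8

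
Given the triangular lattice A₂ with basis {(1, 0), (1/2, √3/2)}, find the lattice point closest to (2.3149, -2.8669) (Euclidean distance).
(2.5, -2.598)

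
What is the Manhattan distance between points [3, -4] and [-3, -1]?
9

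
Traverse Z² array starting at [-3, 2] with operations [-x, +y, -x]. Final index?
(-5, 3)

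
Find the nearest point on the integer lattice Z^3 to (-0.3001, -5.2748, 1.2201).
(0, -5, 1)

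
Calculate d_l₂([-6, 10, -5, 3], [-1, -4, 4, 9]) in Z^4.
18.3848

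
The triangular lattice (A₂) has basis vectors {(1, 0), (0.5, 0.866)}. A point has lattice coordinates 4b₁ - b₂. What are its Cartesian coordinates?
(3.5, -0.866)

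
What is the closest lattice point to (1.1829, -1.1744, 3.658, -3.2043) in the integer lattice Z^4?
(1, -1, 4, -3)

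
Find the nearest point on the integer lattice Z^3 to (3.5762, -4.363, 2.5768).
(4, -4, 3)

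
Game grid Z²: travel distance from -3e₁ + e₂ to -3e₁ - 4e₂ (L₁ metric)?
5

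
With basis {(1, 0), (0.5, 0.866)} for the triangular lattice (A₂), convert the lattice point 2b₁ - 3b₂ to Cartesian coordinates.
(0.5, -2.598)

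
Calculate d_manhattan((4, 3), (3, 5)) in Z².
3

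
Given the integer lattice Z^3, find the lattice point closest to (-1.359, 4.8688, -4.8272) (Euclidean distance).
(-1, 5, -5)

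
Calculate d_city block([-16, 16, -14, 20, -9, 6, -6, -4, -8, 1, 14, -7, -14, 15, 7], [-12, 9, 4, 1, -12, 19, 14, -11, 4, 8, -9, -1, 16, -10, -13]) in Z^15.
214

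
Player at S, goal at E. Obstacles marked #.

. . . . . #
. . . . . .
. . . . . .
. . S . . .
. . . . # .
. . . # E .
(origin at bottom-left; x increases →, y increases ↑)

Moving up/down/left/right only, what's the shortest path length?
6
(one shortest path: (2, 2) → (3, 2) → (4, 2) → (5, 2) → (5, 1) → (5, 0) → (4, 0))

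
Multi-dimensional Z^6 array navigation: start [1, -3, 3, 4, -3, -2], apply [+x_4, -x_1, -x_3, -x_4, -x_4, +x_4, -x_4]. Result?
(0, -3, 2, 3, -3, -2)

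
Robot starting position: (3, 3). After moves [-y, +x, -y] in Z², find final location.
(4, 1)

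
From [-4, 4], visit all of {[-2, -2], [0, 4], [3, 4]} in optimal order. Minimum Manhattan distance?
18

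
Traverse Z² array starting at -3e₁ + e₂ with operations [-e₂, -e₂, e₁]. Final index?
(-2, -1)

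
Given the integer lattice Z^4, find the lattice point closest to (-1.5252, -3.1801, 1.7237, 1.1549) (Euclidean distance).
(-2, -3, 2, 1)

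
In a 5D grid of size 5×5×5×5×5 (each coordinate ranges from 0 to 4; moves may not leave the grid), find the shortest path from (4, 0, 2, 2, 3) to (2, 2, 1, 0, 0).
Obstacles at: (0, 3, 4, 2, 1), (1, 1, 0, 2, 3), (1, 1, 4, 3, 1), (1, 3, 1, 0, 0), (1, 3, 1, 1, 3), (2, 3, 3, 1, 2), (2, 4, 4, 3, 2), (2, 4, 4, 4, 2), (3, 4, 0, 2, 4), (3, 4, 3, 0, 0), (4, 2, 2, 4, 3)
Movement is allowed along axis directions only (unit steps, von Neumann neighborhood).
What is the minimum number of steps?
10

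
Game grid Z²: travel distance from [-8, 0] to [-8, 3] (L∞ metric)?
3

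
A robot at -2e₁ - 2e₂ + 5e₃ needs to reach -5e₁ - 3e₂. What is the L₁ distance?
9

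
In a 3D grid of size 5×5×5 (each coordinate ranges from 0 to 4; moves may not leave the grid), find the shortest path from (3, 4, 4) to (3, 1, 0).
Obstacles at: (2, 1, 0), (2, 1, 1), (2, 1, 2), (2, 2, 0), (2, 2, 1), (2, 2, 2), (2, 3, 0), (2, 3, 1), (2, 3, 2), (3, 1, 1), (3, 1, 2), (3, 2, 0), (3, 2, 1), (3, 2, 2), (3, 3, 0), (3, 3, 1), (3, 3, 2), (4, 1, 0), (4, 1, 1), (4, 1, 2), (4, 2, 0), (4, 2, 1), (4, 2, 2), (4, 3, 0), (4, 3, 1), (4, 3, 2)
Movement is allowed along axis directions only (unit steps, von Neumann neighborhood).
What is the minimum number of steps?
9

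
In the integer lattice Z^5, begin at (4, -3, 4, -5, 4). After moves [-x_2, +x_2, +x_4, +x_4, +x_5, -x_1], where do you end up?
(3, -3, 4, -3, 5)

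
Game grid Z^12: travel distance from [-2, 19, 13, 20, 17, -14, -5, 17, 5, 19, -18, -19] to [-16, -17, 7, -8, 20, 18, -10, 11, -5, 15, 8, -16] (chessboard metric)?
36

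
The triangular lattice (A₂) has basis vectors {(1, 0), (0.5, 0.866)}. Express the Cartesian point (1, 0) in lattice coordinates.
b₁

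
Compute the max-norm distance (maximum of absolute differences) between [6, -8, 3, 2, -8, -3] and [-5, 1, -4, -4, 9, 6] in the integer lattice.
17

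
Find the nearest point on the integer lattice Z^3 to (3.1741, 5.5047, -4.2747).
(3, 6, -4)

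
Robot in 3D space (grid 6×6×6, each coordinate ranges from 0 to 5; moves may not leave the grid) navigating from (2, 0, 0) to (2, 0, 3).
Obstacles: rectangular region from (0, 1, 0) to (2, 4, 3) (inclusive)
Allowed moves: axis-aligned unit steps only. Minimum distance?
3
(one shortest path: (2, 0, 0) → (2, 0, 1) → (2, 0, 2) → (2, 0, 3))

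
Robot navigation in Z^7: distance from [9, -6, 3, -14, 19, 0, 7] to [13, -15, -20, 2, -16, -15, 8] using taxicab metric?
103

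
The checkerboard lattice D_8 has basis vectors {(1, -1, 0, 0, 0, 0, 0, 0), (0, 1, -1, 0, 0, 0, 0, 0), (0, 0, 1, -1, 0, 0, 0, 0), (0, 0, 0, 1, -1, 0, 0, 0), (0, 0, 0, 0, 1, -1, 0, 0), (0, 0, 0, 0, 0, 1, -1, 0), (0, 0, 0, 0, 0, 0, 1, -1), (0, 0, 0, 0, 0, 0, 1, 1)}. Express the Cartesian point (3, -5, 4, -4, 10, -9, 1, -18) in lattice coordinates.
3b₁ - 2b₂ + 2b₃ - 2b₄ + 8b₅ - b₆ + 9b₇ - 9b₈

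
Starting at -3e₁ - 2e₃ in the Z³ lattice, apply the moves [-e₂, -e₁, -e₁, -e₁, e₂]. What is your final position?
(-6, 0, -2)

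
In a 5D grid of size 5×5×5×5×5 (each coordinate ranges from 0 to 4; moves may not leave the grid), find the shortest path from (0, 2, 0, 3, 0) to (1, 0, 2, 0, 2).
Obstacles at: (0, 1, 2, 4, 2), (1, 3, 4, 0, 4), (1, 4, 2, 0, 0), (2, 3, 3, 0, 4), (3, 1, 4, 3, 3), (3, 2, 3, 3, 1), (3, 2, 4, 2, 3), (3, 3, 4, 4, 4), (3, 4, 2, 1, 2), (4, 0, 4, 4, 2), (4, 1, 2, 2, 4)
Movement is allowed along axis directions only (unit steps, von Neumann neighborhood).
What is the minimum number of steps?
10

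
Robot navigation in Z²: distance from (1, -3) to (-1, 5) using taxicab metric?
10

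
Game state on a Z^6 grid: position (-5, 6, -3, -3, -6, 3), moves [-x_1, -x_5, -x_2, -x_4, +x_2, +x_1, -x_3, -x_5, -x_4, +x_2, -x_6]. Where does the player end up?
(-5, 7, -4, -5, -8, 2)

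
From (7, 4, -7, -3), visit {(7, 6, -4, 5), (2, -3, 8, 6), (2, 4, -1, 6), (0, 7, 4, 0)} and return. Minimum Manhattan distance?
86
(one optimal route: (7, 4, -7, -3) → (7, 6, -4, 5) → (2, 4, -1, 6) → (2, -3, 8, 6) → (0, 7, 4, 0) → (7, 4, -7, -3))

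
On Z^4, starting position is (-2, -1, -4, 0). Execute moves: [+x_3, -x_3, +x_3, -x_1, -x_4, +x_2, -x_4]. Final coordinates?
(-3, 0, -3, -2)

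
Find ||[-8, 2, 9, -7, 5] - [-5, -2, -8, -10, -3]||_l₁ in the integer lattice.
35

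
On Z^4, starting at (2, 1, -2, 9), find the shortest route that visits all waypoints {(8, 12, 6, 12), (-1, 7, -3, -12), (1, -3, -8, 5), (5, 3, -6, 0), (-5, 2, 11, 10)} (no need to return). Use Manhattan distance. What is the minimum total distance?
132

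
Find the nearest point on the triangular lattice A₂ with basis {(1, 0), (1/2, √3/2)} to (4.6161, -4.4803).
(4.5, -4.33)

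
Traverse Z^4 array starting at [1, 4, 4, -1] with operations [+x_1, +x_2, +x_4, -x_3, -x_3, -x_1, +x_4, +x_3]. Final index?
(1, 5, 3, 1)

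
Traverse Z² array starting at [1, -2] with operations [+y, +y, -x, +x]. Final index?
(1, 0)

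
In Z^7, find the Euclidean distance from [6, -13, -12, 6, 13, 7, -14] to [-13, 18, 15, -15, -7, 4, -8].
54.1941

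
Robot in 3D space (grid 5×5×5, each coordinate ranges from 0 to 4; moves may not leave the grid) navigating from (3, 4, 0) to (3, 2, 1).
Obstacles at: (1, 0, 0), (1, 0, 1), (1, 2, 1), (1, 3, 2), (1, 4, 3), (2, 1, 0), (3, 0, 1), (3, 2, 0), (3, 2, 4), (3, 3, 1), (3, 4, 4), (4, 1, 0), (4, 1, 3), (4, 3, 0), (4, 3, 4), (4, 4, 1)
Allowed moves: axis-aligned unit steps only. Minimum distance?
5
(one shortest path: (3, 4, 0) → (2, 4, 0) → (2, 3, 0) → (2, 2, 0) → (2, 2, 1) → (3, 2, 1))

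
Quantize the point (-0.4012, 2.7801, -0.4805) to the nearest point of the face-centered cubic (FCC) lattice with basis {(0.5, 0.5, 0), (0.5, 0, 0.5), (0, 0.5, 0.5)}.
(-0.5, 3, -0.5)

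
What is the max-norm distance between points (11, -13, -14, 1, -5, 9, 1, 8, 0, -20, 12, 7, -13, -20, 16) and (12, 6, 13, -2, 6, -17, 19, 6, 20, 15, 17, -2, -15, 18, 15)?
38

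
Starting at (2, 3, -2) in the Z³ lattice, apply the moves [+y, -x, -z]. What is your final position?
(1, 4, -3)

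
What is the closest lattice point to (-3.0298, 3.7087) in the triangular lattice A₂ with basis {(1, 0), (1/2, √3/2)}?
(-3, 3.464)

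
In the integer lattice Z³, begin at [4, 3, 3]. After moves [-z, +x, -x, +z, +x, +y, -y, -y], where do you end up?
(5, 2, 3)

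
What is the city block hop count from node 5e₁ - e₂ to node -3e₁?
9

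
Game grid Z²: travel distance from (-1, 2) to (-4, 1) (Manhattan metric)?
4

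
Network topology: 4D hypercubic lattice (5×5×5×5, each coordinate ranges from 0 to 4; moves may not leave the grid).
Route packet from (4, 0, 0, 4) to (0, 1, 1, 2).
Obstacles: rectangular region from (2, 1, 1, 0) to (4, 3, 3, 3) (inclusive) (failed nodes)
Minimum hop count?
8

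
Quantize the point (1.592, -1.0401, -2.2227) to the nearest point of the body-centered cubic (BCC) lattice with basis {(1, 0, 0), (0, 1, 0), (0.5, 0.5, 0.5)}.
(2, -1, -2)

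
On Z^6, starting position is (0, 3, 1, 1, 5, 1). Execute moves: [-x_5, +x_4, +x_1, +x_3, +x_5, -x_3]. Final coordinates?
(1, 3, 1, 2, 5, 1)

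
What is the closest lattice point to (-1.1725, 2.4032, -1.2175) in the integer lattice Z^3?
(-1, 2, -1)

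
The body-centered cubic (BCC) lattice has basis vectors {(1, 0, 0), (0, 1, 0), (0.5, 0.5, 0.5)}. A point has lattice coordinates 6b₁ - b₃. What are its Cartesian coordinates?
(5.5, -0.5, -0.5)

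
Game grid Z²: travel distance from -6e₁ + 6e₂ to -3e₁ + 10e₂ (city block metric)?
7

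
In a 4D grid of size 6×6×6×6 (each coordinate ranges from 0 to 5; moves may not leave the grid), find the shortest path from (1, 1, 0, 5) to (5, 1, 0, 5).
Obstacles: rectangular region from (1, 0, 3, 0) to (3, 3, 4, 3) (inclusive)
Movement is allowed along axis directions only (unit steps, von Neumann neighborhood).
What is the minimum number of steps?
4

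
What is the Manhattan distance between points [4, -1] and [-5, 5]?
15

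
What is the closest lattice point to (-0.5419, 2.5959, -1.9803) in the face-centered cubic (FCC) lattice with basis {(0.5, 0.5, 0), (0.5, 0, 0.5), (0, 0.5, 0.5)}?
(-0.5, 2.5, -2)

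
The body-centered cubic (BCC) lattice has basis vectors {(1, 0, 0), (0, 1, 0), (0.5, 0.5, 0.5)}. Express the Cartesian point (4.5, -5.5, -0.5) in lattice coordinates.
5b₁ - 5b₂ - b₃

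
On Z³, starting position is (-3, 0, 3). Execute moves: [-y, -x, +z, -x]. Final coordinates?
(-5, -1, 4)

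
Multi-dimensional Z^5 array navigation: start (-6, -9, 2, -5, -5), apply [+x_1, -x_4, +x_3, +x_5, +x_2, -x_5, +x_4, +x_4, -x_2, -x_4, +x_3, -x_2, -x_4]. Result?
(-5, -10, 4, -6, -5)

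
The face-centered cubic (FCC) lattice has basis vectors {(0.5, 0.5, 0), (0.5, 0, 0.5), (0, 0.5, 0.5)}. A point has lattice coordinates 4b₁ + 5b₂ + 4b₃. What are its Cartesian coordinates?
(4.5, 4, 4.5)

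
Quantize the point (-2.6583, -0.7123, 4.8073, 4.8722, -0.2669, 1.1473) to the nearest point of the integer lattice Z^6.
(-3, -1, 5, 5, 0, 1)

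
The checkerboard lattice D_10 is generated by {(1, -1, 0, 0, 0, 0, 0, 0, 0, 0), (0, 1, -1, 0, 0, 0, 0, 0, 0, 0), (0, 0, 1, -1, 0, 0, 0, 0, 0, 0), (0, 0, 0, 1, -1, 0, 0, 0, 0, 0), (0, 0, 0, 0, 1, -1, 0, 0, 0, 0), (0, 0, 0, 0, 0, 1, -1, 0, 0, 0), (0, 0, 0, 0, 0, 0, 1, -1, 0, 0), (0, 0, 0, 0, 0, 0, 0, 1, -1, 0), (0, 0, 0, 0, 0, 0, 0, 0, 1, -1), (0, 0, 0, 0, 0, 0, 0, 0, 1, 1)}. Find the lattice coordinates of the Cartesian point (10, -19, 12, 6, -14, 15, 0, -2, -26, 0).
10b₁ - 9b₂ + 3b₃ + 9b₄ - 5b₅ + 10b₆ + 10b₇ + 8b₈ - 9b₉ - 9b₁₀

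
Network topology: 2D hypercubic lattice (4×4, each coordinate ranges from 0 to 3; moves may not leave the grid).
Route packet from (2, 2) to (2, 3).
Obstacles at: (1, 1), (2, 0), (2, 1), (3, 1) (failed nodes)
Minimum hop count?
1
(one shortest path: (2, 2) → (2, 3))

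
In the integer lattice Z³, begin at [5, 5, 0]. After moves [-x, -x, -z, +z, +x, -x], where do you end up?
(3, 5, 0)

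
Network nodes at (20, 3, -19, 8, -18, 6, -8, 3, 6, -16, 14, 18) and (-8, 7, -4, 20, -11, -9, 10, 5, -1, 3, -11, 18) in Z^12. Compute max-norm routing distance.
28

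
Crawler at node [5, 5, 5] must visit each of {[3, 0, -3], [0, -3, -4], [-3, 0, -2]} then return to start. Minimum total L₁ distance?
50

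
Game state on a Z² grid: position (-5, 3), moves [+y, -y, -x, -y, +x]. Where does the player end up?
(-5, 2)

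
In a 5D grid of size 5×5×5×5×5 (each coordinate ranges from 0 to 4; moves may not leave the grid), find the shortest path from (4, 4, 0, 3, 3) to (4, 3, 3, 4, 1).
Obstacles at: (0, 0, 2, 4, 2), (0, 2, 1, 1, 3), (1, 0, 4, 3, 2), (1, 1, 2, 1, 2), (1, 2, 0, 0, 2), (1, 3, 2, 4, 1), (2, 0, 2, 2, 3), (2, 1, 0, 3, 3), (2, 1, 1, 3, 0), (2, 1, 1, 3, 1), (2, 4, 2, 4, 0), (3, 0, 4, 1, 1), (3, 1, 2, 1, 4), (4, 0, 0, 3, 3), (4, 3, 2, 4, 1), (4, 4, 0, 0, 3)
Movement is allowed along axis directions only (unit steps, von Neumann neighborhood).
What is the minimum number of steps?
7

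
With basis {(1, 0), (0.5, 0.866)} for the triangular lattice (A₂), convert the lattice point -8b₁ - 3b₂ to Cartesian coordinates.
(-9.5, -2.598)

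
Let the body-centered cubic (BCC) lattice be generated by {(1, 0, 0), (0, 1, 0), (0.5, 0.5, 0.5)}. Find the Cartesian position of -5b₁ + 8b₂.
(-5, 8, 0)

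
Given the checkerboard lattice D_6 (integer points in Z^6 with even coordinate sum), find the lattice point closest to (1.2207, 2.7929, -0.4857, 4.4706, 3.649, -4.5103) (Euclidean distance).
(1, 3, 0, 4, 4, -4)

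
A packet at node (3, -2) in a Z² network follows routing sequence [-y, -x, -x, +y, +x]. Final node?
(2, -2)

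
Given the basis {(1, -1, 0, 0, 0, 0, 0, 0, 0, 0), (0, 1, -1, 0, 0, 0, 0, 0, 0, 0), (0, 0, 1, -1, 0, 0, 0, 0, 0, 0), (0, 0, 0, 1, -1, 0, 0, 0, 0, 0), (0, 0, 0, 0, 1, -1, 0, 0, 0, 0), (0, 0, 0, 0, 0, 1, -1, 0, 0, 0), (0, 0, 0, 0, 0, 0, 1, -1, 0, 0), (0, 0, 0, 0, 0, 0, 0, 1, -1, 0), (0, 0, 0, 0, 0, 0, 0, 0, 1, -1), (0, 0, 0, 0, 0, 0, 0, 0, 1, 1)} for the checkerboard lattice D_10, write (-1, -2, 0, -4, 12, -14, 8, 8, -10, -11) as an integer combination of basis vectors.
-b₁ - 3b₂ - 3b₃ - 7b₄ + 5b₅ - 9b₆ - b₇ + 7b₈ + 4b₉ - 7b₁₀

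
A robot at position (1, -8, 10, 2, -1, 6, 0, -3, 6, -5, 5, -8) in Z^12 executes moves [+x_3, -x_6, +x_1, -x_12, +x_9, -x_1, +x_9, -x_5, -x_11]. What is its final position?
(1, -8, 11, 2, -2, 5, 0, -3, 8, -5, 4, -9)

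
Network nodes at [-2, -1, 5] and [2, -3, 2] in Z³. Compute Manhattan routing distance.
9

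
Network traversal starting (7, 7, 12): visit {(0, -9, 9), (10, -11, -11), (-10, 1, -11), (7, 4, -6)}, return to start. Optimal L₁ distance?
136
(one optimal route: (7, 7, 12) → (0, -9, 9) → (10, -11, -11) → (-10, 1, -11) → (7, 4, -6) → (7, 7, 12))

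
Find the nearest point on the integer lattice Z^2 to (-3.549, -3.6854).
(-4, -4)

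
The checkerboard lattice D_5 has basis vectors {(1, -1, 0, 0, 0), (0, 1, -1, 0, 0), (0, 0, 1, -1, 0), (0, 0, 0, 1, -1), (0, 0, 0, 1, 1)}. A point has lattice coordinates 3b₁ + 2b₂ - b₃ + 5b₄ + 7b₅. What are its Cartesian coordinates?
(3, -1, -3, 13, 2)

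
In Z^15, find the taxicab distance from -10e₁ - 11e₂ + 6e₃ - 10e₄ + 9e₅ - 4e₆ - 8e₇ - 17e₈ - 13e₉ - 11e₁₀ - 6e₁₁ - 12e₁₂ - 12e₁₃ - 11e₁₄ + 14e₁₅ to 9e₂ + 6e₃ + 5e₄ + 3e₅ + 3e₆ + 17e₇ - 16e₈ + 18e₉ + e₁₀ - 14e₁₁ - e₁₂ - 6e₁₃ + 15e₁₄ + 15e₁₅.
179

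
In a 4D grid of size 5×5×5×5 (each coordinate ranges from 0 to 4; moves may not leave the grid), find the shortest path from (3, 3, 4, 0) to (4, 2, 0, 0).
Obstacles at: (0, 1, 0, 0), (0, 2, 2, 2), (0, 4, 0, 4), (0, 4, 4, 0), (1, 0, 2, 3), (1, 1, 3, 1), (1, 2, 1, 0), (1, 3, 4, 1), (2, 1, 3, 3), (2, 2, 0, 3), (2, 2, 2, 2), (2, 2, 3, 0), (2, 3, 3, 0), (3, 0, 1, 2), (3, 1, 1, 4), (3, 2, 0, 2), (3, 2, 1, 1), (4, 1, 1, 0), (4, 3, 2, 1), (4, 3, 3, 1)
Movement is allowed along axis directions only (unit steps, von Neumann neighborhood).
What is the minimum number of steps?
6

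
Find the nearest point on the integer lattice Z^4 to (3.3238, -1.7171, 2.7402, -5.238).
(3, -2, 3, -5)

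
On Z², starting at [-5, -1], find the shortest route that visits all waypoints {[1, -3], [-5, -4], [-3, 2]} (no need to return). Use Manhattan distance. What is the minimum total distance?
19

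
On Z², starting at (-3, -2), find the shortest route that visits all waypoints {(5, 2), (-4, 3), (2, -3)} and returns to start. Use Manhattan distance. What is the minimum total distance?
30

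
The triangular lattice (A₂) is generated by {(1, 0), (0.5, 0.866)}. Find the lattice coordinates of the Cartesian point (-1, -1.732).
-2b₂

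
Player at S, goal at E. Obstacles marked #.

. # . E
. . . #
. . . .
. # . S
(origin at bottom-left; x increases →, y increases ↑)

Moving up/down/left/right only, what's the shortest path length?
5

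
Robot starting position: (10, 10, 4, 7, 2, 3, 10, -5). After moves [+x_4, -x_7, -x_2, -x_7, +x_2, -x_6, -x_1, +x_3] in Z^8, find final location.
(9, 10, 5, 8, 2, 2, 8, -5)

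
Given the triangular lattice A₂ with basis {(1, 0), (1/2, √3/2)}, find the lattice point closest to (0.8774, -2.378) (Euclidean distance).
(0.5, -2.598)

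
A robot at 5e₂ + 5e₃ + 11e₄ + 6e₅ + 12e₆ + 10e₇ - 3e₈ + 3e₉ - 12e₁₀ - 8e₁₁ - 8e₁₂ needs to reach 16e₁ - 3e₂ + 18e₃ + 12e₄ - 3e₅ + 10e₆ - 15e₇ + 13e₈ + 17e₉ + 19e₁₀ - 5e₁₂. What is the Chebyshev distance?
31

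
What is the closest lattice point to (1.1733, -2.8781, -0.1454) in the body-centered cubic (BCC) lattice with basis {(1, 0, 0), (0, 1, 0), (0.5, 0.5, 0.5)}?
(1, -3, 0)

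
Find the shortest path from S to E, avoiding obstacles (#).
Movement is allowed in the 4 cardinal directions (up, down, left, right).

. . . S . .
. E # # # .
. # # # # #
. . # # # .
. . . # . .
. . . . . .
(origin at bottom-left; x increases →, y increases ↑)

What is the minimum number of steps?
3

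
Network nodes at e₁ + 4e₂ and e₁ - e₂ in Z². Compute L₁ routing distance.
5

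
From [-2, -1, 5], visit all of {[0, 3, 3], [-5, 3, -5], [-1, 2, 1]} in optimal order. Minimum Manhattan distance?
23
(one optimal route: (-2, -1, 5) → (0, 3, 3) → (-1, 2, 1) → (-5, 3, -5))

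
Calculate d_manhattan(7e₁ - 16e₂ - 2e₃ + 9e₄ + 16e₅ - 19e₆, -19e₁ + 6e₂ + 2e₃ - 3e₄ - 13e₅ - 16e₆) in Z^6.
96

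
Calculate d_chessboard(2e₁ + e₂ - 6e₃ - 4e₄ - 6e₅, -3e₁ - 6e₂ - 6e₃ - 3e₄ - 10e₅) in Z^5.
7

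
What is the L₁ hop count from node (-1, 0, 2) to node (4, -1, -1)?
9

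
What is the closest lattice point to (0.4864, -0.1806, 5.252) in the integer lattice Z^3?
(0, 0, 5)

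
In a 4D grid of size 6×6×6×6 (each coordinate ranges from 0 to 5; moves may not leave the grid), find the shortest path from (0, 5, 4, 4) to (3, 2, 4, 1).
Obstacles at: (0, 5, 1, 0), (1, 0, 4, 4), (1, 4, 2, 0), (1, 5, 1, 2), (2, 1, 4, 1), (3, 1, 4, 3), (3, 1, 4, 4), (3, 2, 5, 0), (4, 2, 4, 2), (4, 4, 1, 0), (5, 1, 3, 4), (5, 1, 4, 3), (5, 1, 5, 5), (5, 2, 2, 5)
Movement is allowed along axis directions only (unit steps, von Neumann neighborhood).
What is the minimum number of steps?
9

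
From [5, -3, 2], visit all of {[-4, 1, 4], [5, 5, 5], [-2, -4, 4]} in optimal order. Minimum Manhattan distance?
31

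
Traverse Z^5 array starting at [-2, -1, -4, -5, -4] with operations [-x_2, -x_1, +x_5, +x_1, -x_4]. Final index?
(-2, -2, -4, -6, -3)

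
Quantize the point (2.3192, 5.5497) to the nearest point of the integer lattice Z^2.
(2, 6)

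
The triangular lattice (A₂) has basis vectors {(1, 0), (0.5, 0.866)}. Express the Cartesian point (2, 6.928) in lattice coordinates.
-2b₁ + 8b₂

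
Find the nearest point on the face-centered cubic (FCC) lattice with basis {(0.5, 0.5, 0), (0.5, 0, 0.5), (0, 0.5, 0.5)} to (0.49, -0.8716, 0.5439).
(0.5, -1, 0.5)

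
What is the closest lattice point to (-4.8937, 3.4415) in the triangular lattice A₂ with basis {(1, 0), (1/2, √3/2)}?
(-5, 3.464)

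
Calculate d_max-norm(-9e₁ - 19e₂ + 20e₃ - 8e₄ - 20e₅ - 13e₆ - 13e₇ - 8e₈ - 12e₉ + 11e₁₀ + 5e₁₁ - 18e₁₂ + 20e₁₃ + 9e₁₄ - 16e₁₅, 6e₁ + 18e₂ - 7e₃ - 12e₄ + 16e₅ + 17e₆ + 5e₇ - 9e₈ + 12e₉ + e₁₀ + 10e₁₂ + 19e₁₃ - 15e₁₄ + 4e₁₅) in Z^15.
37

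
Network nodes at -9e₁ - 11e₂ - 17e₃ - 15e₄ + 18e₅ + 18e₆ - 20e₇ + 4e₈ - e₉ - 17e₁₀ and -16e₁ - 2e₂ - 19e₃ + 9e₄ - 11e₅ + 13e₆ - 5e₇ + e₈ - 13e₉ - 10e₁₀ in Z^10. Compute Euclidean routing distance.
44.7549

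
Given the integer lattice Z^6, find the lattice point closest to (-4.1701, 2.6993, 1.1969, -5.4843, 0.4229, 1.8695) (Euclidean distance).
(-4, 3, 1, -5, 0, 2)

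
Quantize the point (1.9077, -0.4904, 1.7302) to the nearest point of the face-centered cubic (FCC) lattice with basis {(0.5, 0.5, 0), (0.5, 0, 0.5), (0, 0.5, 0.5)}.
(2, -0.5, 1.5)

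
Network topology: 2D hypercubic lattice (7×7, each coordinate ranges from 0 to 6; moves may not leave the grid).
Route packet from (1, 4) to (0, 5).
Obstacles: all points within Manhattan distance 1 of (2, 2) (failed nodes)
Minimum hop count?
2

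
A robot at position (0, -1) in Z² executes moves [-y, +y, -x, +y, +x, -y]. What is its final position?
(0, -1)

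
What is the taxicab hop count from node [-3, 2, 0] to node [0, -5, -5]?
15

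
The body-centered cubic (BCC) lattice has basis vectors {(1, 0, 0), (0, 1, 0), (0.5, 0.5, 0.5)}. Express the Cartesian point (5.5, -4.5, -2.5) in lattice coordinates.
8b₁ - 2b₂ - 5b₃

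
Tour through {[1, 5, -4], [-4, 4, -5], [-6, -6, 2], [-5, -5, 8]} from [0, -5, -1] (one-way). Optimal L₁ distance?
48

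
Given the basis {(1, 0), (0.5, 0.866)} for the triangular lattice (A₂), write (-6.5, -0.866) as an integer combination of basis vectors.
-6b₁ - b₂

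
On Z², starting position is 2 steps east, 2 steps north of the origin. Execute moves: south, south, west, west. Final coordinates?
(0, 0)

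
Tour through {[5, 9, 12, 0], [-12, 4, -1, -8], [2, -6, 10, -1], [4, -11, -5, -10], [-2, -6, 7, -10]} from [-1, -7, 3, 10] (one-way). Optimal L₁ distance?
138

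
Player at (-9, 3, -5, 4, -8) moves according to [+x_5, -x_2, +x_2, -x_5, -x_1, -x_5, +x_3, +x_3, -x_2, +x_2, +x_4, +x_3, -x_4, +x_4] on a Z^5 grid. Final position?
(-10, 3, -2, 5, -9)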